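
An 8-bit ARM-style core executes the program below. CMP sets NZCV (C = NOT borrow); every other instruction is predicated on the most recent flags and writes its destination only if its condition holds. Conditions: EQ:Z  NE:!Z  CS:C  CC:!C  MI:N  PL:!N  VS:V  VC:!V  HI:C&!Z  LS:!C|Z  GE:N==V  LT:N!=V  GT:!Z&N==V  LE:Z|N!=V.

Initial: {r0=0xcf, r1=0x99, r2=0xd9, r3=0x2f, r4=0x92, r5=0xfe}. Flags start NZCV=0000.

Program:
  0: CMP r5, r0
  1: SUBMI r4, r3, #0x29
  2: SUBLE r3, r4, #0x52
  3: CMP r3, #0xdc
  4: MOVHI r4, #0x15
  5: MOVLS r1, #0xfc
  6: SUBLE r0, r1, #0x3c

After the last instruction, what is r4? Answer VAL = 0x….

[0] flags=0010 → (cmp)
[1] flags=0010 MI?F → skip
[2] flags=0010 LE?F → skip
[3] flags=0000 → (cmp)
[4] flags=0000 HI?F → skip
[5] flags=0000 LS?T → r1=0xfc
[6] flags=0000 LE?F → skip

VAL = 0x92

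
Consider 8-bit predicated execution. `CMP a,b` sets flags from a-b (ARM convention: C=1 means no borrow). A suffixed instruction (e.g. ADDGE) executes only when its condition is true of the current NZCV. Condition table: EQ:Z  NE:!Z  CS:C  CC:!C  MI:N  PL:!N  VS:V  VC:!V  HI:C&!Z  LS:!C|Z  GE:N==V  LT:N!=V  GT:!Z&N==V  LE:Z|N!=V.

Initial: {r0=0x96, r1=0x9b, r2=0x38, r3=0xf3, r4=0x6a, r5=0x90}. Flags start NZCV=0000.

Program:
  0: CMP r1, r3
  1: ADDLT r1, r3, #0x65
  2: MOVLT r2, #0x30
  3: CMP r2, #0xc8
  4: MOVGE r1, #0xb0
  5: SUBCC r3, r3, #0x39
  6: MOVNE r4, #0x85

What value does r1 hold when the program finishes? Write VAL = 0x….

0: ✓ CMP  NZCV=1000
1: ✓ ADDLT  r1←0x58
2: ✓ MOVLT  r2←0x30
3: ✓ CMP  NZCV=0000
4: ✓ MOVGE  r1←0xb0
5: ✓ SUBCC  r3←0xba
6: ✓ MOVNE  r4←0x85

VAL = 0xb0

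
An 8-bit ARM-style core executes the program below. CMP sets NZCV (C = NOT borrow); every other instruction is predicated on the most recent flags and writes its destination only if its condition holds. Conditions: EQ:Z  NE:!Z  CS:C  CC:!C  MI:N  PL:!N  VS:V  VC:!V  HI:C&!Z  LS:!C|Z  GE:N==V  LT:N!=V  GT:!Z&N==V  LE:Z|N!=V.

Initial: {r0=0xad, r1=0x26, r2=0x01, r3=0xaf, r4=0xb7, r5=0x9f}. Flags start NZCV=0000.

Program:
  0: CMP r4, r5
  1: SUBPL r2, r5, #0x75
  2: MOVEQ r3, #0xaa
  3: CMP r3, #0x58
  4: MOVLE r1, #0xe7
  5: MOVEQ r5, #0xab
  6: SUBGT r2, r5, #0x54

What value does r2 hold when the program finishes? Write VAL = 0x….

0: ✓ CMP  NZCV=0010
1: ✓ SUBPL  r2←0x2a
2: · MOVEQ
3: ✓ CMP  NZCV=0011
4: ✓ MOVLE  r1←0xe7
5: · MOVEQ
6: · SUBGT

VAL = 0x2a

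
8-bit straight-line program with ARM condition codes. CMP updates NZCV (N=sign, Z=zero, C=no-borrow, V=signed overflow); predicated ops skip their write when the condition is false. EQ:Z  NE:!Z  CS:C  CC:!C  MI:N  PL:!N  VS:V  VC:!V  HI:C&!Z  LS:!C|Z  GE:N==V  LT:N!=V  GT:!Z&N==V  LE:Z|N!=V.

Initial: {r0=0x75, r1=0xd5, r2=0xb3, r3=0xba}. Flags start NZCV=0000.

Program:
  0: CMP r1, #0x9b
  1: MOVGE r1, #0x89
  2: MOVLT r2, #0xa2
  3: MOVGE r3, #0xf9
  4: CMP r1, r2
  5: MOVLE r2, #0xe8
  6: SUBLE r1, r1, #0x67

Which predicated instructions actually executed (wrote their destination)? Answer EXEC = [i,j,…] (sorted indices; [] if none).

[0] flags=0010 → (cmp)
[1] flags=0010 GE?T → r1=0x89
[2] flags=0010 LT?F → skip
[3] flags=0010 GE?T → r3=0xf9
[4] flags=1000 → (cmp)
[5] flags=1000 LE?T → r2=0xe8
[6] flags=1000 LE?T → r1=0x22

EXEC = [1,3,5,6]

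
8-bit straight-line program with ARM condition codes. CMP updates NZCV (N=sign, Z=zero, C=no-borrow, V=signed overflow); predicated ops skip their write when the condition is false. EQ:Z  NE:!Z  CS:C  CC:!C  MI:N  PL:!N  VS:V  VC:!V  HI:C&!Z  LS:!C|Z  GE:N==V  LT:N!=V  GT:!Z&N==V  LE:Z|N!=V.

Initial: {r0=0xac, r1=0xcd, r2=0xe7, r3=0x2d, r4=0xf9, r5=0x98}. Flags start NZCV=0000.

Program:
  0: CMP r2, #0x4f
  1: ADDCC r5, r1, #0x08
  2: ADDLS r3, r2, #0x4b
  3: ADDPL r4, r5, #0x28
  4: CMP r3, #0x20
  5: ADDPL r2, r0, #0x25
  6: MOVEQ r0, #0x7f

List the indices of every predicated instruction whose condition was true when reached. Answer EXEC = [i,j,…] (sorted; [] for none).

EXEC = [5]

0: ✓ CMP  NZCV=1010
1: · ADDCC
2: · ADDLS
3: · ADDPL
4: ✓ CMP  NZCV=0010
5: ✓ ADDPL  r2←0xd1
6: · MOVEQ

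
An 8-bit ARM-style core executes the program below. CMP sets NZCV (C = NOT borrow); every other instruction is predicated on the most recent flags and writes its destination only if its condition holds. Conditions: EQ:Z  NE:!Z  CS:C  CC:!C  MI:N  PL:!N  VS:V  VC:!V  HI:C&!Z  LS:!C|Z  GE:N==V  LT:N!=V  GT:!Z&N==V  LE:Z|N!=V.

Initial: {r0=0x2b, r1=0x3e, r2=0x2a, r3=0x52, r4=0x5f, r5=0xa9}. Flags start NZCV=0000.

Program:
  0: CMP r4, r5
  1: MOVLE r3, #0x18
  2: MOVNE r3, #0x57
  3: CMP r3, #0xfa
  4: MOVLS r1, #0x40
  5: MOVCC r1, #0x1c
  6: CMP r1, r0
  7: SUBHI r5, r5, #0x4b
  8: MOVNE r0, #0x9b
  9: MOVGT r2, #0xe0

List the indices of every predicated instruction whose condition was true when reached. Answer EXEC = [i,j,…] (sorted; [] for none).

0: ✓ CMP  NZCV=1001
1: · MOVLE
2: ✓ MOVNE  r3←0x57
3: ✓ CMP  NZCV=0000
4: ✓ MOVLS  r1←0x40
5: ✓ MOVCC  r1←0x1c
6: ✓ CMP  NZCV=1000
7: · SUBHI
8: ✓ MOVNE  r0←0x9b
9: · MOVGT

EXEC = [2,4,5,8]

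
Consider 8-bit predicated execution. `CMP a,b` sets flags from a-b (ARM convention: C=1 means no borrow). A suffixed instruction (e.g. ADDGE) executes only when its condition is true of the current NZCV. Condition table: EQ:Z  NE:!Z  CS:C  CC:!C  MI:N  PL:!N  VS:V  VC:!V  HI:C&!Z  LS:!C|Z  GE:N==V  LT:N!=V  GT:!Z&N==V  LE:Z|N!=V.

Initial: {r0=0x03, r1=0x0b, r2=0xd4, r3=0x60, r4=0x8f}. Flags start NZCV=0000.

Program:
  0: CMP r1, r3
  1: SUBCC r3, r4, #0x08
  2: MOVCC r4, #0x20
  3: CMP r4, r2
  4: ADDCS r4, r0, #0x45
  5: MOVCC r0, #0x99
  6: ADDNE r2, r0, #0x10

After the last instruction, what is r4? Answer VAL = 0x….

[0] flags=1000 → (cmp)
[1] flags=1000 CC?T → r3=0x87
[2] flags=1000 CC?T → r4=0x20
[3] flags=0000 → (cmp)
[4] flags=0000 CS?F → skip
[5] flags=0000 CC?T → r0=0x99
[6] flags=0000 NE?T → r2=0xa9

VAL = 0x20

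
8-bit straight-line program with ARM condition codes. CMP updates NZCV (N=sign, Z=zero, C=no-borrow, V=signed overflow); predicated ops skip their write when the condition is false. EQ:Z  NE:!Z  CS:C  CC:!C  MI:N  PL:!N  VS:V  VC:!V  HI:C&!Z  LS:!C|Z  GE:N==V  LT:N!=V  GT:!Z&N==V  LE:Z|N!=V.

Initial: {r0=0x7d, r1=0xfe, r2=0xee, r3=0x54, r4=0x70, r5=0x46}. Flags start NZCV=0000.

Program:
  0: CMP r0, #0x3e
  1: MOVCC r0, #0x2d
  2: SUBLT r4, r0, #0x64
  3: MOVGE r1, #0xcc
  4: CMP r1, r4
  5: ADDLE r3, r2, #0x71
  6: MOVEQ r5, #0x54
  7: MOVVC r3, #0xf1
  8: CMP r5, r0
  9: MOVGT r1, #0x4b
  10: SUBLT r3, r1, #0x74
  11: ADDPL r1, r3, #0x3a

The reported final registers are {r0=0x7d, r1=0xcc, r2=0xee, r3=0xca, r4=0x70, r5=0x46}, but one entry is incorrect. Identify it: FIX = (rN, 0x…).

0: ✓ CMP  NZCV=0010
1: · MOVCC
2: · SUBLT
3: ✓ MOVGE  r1←0xcc
4: ✓ CMP  NZCV=0011
5: ✓ ADDLE  r3←0x5f
6: · MOVEQ
7: · MOVVC
8: ✓ CMP  NZCV=1000
9: · MOVGT
10: ✓ SUBLT  r3←0x58
11: · ADDPL

FIX = (r3, 0x58)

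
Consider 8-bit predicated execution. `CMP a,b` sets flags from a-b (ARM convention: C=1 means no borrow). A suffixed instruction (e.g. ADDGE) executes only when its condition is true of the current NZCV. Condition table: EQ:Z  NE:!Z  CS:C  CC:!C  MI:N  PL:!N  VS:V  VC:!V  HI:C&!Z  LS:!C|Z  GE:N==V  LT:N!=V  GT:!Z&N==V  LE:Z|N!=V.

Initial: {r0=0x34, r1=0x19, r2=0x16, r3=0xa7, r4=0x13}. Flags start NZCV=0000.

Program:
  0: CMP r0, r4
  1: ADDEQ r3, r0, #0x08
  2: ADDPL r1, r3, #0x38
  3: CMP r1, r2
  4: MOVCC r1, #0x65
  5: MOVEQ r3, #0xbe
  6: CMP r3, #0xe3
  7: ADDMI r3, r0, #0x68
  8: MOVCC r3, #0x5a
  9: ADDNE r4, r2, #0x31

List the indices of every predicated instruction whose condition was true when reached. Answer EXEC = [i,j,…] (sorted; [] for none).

0: ✓ CMP  NZCV=0010
1: · ADDEQ
2: ✓ ADDPL  r1←0xdf
3: ✓ CMP  NZCV=1010
4: · MOVCC
5: · MOVEQ
6: ✓ CMP  NZCV=1000
7: ✓ ADDMI  r3←0x9c
8: ✓ MOVCC  r3←0x5a
9: ✓ ADDNE  r4←0x47

EXEC = [2,7,8,9]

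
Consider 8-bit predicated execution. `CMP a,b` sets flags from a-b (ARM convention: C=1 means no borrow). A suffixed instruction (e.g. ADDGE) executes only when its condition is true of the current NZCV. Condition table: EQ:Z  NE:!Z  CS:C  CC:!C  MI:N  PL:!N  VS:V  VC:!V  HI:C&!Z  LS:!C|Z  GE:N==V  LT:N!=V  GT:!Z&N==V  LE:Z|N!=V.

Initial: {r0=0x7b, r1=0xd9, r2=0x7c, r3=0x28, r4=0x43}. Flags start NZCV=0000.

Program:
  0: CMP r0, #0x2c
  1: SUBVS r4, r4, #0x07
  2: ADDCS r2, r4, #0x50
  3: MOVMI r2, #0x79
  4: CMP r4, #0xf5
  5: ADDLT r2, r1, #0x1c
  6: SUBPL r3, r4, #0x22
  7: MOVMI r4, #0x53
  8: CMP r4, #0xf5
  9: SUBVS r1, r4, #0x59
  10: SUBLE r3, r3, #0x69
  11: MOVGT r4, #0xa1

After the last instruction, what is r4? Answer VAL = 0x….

[0] flags=0010 → (cmp)
[1] flags=0010 VS?F → skip
[2] flags=0010 CS?T → r2=0x93
[3] flags=0010 MI?F → skip
[4] flags=0000 → (cmp)
[5] flags=0000 LT?F → skip
[6] flags=0000 PL?T → r3=0x21
[7] flags=0000 MI?F → skip
[8] flags=0000 → (cmp)
[9] flags=0000 VS?F → skip
[10] flags=0000 LE?F → skip
[11] flags=0000 GT?T → r4=0xa1

VAL = 0xa1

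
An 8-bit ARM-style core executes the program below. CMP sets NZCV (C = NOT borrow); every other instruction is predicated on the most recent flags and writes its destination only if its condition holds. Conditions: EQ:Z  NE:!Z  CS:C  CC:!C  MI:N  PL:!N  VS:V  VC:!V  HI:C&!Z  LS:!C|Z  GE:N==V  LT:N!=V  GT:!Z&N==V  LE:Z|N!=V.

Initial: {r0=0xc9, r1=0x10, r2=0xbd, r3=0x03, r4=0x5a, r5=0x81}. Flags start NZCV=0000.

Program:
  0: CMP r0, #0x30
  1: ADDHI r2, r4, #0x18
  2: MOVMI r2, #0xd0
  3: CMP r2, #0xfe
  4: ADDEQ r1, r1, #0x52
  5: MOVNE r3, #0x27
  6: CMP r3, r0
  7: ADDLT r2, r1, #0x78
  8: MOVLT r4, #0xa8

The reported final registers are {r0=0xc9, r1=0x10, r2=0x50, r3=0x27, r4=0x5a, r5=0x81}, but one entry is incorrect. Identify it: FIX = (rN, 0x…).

[0] flags=1010 → (cmp)
[1] flags=1010 HI?T → r2=0x72
[2] flags=1010 MI?T → r2=0xd0
[3] flags=1000 → (cmp)
[4] flags=1000 EQ?F → skip
[5] flags=1000 NE?T → r3=0x27
[6] flags=0000 → (cmp)
[7] flags=0000 LT?F → skip
[8] flags=0000 LT?F → skip

FIX = (r2, 0xd0)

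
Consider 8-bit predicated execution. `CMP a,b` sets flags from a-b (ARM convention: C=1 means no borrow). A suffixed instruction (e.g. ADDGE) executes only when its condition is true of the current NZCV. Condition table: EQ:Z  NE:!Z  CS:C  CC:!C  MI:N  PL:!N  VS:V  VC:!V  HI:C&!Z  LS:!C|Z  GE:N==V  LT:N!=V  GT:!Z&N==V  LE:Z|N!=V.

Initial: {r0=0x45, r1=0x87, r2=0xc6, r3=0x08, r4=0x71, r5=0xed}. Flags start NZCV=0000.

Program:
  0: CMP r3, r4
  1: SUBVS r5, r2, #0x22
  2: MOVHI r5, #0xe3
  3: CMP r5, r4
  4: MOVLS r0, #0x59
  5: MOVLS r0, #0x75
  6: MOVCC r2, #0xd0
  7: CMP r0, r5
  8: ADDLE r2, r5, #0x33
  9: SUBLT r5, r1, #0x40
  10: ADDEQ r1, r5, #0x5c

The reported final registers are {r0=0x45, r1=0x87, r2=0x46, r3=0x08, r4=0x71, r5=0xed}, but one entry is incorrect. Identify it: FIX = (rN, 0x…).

FIX = (r2, 0xc6)

[0] flags=1000 → (cmp)
[1] flags=1000 VS?F → skip
[2] flags=1000 HI?F → skip
[3] flags=0011 → (cmp)
[4] flags=0011 LS?F → skip
[5] flags=0011 LS?F → skip
[6] flags=0011 CC?F → skip
[7] flags=0000 → (cmp)
[8] flags=0000 LE?F → skip
[9] flags=0000 LT?F → skip
[10] flags=0000 EQ?F → skip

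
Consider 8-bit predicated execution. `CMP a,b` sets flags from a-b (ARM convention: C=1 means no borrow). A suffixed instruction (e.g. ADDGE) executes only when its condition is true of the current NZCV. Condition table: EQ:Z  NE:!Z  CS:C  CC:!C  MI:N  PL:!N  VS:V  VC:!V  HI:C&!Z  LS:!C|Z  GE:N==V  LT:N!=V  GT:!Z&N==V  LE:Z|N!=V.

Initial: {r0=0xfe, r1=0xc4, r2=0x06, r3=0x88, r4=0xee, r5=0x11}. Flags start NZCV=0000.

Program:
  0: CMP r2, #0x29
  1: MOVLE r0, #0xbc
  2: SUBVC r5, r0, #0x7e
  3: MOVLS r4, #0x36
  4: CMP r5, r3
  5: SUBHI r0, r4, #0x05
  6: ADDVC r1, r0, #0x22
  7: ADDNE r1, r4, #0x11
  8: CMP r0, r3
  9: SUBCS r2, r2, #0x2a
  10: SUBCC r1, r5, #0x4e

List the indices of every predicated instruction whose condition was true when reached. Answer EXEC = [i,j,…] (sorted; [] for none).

EXEC = [1,2,3,7,9]

[0] flags=1000 → (cmp)
[1] flags=1000 LE?T → r0=0xbc
[2] flags=1000 VC?T → r5=0x3e
[3] flags=1000 LS?T → r4=0x36
[4] flags=1001 → (cmp)
[5] flags=1001 HI?F → skip
[6] flags=1001 VC?F → skip
[7] flags=1001 NE?T → r1=0x47
[8] flags=0010 → (cmp)
[9] flags=0010 CS?T → r2=0xdc
[10] flags=0010 CC?F → skip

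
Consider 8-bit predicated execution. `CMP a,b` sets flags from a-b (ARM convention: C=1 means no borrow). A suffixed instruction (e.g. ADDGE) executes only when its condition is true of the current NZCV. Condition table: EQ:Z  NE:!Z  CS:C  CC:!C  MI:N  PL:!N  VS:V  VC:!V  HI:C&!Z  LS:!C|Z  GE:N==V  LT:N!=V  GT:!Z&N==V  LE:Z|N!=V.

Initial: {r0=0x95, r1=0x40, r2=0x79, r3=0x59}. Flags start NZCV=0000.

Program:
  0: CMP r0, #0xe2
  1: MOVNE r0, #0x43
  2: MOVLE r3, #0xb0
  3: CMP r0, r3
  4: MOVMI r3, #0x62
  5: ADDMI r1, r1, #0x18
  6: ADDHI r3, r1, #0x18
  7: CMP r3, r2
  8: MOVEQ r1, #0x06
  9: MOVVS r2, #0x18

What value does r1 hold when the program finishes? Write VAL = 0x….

0: ✓ CMP  NZCV=1000
1: ✓ MOVNE  r0←0x43
2: ✓ MOVLE  r3←0xb0
3: ✓ CMP  NZCV=1001
4: ✓ MOVMI  r3←0x62
5: ✓ ADDMI  r1←0x58
6: · ADDHI
7: ✓ CMP  NZCV=1000
8: · MOVEQ
9: · MOVVS

VAL = 0x58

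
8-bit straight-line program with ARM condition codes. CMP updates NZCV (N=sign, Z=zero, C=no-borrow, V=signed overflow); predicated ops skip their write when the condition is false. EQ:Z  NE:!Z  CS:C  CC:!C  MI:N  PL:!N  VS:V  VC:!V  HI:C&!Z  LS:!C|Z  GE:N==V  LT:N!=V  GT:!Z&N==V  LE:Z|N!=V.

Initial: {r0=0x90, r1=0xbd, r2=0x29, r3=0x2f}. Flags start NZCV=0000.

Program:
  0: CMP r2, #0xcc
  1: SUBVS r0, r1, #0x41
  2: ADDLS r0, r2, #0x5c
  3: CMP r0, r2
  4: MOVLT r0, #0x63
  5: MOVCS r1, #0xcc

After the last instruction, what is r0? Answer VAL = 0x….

VAL = 0x63

[0] flags=0000 → (cmp)
[1] flags=0000 VS?F → skip
[2] flags=0000 LS?T → r0=0x85
[3] flags=0011 → (cmp)
[4] flags=0011 LT?T → r0=0x63
[5] flags=0011 CS?T → r1=0xcc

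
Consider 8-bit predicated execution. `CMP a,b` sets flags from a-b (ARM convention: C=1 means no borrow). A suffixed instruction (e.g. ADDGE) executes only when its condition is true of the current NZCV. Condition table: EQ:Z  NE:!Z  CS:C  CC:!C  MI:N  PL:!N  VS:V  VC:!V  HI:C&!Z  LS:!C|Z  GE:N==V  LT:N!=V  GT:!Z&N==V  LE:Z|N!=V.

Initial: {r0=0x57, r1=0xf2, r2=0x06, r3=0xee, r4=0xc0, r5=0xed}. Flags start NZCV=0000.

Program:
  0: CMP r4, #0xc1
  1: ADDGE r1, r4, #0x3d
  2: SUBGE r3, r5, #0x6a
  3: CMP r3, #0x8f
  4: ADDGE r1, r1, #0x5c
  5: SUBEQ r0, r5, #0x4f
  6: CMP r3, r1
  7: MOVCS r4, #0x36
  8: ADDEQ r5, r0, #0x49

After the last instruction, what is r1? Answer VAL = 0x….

VAL = 0x4e

0: ✓ CMP  NZCV=1000
1: · ADDGE
2: · SUBGE
3: ✓ CMP  NZCV=0010
4: ✓ ADDGE  r1←0x4e
5: · SUBEQ
6: ✓ CMP  NZCV=1010
7: ✓ MOVCS  r4←0x36
8: · ADDEQ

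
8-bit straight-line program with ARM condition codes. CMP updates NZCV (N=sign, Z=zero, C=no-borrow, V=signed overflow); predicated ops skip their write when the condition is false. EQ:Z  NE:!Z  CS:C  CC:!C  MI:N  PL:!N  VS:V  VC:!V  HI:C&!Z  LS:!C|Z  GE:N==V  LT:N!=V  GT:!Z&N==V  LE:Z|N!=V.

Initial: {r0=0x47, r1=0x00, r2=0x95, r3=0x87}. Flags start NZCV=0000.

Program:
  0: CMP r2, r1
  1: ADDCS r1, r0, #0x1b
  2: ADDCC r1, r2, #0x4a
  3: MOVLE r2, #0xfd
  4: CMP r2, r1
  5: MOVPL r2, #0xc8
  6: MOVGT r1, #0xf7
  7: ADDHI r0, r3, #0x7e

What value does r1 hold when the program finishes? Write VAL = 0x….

0: ✓ CMP  NZCV=1010
1: ✓ ADDCS  r1←0x62
2: · ADDCC
3: ✓ MOVLE  r2←0xfd
4: ✓ CMP  NZCV=1010
5: · MOVPL
6: · MOVGT
7: ✓ ADDHI  r0←0x05

VAL = 0x62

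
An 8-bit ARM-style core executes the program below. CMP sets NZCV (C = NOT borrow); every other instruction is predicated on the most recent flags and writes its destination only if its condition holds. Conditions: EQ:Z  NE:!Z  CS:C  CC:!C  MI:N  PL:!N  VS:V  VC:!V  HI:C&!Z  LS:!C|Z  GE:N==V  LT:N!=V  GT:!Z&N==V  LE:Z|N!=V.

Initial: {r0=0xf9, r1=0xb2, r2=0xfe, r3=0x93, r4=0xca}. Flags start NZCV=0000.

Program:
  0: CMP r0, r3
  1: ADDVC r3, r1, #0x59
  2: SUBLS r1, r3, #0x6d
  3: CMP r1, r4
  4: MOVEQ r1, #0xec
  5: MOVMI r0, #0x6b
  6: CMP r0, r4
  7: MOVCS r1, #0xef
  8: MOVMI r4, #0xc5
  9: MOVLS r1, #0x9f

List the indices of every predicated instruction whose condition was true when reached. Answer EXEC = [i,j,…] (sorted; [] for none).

0: ✓ CMP  NZCV=0010
1: ✓ ADDVC  r3←0x0b
2: · SUBLS
3: ✓ CMP  NZCV=1000
4: · MOVEQ
5: ✓ MOVMI  r0←0x6b
6: ✓ CMP  NZCV=1001
7: · MOVCS
8: ✓ MOVMI  r4←0xc5
9: ✓ MOVLS  r1←0x9f

EXEC = [1,5,8,9]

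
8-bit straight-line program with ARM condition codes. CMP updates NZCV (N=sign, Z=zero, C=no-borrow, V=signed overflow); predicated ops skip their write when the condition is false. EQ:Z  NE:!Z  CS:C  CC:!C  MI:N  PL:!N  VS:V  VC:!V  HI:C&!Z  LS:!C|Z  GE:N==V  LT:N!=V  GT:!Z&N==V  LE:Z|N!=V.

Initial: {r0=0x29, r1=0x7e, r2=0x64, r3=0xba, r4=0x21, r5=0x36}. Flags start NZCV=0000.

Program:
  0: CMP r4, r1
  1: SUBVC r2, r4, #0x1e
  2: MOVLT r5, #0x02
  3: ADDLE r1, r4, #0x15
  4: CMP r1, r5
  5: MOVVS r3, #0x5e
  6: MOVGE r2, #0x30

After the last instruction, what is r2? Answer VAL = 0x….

0: ✓ CMP  NZCV=1000
1: ✓ SUBVC  r2←0x03
2: ✓ MOVLT  r5←0x02
3: ✓ ADDLE  r1←0x36
4: ✓ CMP  NZCV=0010
5: · MOVVS
6: ✓ MOVGE  r2←0x30

VAL = 0x30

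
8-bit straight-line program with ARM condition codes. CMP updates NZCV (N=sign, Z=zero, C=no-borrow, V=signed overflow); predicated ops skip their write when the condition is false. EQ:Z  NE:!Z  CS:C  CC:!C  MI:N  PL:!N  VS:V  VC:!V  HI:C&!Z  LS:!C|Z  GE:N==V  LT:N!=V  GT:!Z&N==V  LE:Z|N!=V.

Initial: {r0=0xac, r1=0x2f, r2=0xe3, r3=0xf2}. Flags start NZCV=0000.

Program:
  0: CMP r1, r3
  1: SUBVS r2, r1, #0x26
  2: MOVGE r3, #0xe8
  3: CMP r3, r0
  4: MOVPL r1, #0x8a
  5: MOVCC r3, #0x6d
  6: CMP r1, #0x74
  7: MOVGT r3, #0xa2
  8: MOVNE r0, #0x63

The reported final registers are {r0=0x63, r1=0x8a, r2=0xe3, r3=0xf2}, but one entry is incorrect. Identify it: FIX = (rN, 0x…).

FIX = (r3, 0xe8)

[0] flags=0000 → (cmp)
[1] flags=0000 VS?F → skip
[2] flags=0000 GE?T → r3=0xe8
[3] flags=0010 → (cmp)
[4] flags=0010 PL?T → r1=0x8a
[5] flags=0010 CC?F → skip
[6] flags=0011 → (cmp)
[7] flags=0011 GT?F → skip
[8] flags=0011 NE?T → r0=0x63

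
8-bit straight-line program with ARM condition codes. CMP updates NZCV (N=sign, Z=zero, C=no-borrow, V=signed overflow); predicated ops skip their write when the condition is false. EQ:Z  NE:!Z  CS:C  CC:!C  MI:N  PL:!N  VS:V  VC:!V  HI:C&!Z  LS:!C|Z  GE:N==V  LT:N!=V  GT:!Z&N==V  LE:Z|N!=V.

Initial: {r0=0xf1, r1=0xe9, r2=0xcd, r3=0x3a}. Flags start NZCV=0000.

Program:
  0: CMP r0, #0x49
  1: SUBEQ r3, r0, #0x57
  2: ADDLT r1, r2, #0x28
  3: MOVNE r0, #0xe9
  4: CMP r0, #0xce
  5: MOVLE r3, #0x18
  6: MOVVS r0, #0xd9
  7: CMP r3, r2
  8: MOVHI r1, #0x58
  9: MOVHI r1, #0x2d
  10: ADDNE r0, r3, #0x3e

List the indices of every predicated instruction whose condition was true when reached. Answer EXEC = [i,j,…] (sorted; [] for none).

EXEC = [2,3,10]

[0] flags=1010 → (cmp)
[1] flags=1010 EQ?F → skip
[2] flags=1010 LT?T → r1=0xf5
[3] flags=1010 NE?T → r0=0xe9
[4] flags=0010 → (cmp)
[5] flags=0010 LE?F → skip
[6] flags=0010 VS?F → skip
[7] flags=0000 → (cmp)
[8] flags=0000 HI?F → skip
[9] flags=0000 HI?F → skip
[10] flags=0000 NE?T → r0=0x78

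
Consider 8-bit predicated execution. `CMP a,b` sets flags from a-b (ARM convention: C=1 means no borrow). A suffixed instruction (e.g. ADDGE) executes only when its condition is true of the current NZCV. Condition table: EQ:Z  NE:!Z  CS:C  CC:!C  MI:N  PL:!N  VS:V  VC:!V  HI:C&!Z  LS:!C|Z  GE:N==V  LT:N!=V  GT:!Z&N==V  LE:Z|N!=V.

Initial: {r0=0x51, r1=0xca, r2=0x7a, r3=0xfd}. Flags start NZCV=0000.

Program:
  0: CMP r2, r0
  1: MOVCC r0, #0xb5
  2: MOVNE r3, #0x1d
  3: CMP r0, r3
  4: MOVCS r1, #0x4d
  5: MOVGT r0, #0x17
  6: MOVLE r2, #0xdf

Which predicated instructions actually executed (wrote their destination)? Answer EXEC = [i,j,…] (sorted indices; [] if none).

0: ✓ CMP  NZCV=0010
1: · MOVCC
2: ✓ MOVNE  r3←0x1d
3: ✓ CMP  NZCV=0010
4: ✓ MOVCS  r1←0x4d
5: ✓ MOVGT  r0←0x17
6: · MOVLE

EXEC = [2,4,5]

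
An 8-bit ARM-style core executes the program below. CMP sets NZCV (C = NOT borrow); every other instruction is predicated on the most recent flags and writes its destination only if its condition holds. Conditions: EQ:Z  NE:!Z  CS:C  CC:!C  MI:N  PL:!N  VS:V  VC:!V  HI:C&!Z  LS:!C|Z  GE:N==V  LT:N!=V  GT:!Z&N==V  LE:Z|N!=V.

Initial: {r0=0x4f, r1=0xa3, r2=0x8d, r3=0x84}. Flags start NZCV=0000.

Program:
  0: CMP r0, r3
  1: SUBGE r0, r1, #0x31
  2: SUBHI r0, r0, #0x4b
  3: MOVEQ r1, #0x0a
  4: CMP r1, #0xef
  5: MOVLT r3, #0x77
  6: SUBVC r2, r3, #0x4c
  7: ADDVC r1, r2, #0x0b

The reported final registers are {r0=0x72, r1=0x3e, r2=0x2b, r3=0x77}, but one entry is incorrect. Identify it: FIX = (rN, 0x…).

[0] flags=1001 → (cmp)
[1] flags=1001 GE?T → r0=0x72
[2] flags=1001 HI?F → skip
[3] flags=1001 EQ?F → skip
[4] flags=1000 → (cmp)
[5] flags=1000 LT?T → r3=0x77
[6] flags=1000 VC?T → r2=0x2b
[7] flags=1000 VC?T → r1=0x36

FIX = (r1, 0x36)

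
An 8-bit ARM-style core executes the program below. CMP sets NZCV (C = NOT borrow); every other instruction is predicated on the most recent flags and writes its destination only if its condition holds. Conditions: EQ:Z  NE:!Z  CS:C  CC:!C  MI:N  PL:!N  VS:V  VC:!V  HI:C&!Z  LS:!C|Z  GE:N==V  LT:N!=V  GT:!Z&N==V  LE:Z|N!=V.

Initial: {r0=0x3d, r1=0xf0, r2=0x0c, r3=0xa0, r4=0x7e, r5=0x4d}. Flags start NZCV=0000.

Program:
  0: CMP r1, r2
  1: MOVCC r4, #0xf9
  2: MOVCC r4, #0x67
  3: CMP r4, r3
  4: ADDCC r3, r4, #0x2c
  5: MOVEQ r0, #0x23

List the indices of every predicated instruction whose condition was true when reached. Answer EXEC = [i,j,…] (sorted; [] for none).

EXEC = [4]

0: ✓ CMP  NZCV=1010
1: · MOVCC
2: · MOVCC
3: ✓ CMP  NZCV=1001
4: ✓ ADDCC  r3←0xaa
5: · MOVEQ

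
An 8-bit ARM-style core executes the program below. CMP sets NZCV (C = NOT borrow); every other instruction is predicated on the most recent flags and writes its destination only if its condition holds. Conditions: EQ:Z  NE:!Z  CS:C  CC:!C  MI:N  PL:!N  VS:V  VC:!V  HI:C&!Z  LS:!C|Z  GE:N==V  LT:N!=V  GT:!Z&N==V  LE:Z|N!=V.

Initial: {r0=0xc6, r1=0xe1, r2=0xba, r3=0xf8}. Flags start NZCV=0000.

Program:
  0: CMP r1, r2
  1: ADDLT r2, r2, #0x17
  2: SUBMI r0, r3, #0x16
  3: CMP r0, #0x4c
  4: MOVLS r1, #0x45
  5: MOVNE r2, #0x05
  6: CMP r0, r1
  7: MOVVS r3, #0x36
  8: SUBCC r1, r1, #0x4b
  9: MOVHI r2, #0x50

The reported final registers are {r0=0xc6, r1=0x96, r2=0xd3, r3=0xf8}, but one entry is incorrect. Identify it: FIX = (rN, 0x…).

[0] flags=0010 → (cmp)
[1] flags=0010 LT?F → skip
[2] flags=0010 MI?F → skip
[3] flags=0011 → (cmp)
[4] flags=0011 LS?F → skip
[5] flags=0011 NE?T → r2=0x05
[6] flags=1000 → (cmp)
[7] flags=1000 VS?F → skip
[8] flags=1000 CC?T → r1=0x96
[9] flags=1000 HI?F → skip

FIX = (r2, 0x05)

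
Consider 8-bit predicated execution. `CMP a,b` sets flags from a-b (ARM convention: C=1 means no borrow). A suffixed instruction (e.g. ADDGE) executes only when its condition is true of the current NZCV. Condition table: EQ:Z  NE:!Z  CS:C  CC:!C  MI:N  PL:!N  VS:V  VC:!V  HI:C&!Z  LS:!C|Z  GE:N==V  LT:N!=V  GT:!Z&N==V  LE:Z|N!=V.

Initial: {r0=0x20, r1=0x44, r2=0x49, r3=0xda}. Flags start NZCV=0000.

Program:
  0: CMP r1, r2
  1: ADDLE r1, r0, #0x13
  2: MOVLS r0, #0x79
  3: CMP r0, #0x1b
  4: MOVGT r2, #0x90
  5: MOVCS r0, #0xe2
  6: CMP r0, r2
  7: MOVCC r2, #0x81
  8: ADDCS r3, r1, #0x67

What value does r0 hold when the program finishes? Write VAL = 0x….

VAL = 0xe2

[0] flags=1000 → (cmp)
[1] flags=1000 LE?T → r1=0x33
[2] flags=1000 LS?T → r0=0x79
[3] flags=0010 → (cmp)
[4] flags=0010 GT?T → r2=0x90
[5] flags=0010 CS?T → r0=0xe2
[6] flags=0010 → (cmp)
[7] flags=0010 CC?F → skip
[8] flags=0010 CS?T → r3=0x9a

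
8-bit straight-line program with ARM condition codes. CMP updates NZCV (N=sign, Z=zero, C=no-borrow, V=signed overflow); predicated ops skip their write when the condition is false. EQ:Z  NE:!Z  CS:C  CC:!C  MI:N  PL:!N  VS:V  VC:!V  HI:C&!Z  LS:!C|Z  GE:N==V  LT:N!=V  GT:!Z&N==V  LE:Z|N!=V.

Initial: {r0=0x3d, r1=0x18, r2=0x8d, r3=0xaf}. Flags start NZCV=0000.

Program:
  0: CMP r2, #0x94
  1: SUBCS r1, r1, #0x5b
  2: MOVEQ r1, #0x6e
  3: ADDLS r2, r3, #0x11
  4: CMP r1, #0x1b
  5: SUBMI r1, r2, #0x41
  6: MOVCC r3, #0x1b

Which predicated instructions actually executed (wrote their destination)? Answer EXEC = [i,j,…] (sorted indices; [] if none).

EXEC = [3,5,6]

0: ✓ CMP  NZCV=1000
1: · SUBCS
2: · MOVEQ
3: ✓ ADDLS  r2←0xc0
4: ✓ CMP  NZCV=1000
5: ✓ SUBMI  r1←0x7f
6: ✓ MOVCC  r3←0x1b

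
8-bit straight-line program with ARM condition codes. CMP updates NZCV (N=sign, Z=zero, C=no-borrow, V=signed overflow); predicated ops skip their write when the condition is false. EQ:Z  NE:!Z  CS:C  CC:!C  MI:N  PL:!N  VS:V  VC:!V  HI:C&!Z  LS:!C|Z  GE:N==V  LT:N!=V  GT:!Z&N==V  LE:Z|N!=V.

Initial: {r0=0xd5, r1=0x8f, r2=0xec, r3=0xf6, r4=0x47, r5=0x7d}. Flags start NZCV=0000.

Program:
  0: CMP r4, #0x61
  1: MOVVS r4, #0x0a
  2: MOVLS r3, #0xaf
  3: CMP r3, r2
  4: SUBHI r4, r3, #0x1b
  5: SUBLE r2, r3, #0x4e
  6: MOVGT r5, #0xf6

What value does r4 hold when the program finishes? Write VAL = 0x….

VAL = 0x47

0: ✓ CMP  NZCV=1000
1: · MOVVS
2: ✓ MOVLS  r3←0xaf
3: ✓ CMP  NZCV=1000
4: · SUBHI
5: ✓ SUBLE  r2←0x61
6: · MOVGT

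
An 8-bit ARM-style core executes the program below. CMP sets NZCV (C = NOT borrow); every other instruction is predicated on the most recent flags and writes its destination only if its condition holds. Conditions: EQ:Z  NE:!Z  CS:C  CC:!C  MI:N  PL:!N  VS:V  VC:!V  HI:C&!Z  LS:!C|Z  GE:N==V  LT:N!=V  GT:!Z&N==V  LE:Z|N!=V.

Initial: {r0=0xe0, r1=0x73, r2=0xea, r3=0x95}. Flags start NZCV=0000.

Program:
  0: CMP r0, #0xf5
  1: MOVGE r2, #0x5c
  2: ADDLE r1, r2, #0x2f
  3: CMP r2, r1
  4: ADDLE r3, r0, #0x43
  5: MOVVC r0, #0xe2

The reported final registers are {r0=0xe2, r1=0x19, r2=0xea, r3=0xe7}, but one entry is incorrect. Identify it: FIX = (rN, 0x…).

0: ✓ CMP  NZCV=1000
1: · MOVGE
2: ✓ ADDLE  r1←0x19
3: ✓ CMP  NZCV=1010
4: ✓ ADDLE  r3←0x23
5: ✓ MOVVC  r0←0xe2

FIX = (r3, 0x23)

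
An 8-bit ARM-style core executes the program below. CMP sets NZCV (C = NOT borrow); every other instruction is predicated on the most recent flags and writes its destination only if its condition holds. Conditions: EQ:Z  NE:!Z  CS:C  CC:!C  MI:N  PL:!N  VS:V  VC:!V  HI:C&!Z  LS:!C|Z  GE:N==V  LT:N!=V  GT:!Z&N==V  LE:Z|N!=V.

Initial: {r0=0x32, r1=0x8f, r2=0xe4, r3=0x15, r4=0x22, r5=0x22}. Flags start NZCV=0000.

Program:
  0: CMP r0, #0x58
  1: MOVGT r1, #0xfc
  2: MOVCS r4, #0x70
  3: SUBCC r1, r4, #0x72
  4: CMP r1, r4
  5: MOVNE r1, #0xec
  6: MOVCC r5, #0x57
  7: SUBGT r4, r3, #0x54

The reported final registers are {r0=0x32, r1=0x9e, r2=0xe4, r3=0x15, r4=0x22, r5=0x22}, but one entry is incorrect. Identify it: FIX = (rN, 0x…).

[0] flags=1000 → (cmp)
[1] flags=1000 GT?F → skip
[2] flags=1000 CS?F → skip
[3] flags=1000 CC?T → r1=0xb0
[4] flags=1010 → (cmp)
[5] flags=1010 NE?T → r1=0xec
[6] flags=1010 CC?F → skip
[7] flags=1010 GT?F → skip

FIX = (r1, 0xec)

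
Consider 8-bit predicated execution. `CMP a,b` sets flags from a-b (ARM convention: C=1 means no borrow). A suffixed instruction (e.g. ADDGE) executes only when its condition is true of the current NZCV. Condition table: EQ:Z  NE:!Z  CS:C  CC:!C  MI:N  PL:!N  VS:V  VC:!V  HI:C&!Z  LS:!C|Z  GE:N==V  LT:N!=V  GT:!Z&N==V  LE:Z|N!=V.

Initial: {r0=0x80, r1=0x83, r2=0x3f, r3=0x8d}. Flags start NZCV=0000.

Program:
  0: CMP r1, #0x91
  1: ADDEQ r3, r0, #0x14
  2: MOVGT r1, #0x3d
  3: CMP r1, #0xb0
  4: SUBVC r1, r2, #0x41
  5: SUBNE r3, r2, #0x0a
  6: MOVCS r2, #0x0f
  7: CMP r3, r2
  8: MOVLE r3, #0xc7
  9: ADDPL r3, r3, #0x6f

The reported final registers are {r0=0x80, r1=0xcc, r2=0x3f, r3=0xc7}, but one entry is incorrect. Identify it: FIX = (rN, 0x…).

0: ✓ CMP  NZCV=1000
1: · ADDEQ
2: · MOVGT
3: ✓ CMP  NZCV=1000
4: ✓ SUBVC  r1←0xfe
5: ✓ SUBNE  r3←0x35
6: · MOVCS
7: ✓ CMP  NZCV=1000
8: ✓ MOVLE  r3←0xc7
9: · ADDPL

FIX = (r1, 0xfe)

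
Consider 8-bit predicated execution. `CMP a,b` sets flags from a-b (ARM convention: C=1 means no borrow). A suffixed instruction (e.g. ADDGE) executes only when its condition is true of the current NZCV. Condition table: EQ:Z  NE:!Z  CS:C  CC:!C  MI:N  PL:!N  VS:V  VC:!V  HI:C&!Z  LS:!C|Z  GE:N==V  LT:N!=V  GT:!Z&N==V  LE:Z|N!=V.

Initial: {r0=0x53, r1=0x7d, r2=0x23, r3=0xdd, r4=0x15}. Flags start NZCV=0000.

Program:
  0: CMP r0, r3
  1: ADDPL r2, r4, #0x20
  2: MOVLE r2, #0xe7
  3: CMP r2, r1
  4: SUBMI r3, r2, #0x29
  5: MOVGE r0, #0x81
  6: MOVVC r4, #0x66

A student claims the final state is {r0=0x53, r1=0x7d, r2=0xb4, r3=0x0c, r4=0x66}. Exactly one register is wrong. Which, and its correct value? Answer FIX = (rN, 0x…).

0: ✓ CMP  NZCV=0000
1: ✓ ADDPL  r2←0x35
2: · MOVLE
3: ✓ CMP  NZCV=1000
4: ✓ SUBMI  r3←0x0c
5: · MOVGE
6: ✓ MOVVC  r4←0x66

FIX = (r2, 0x35)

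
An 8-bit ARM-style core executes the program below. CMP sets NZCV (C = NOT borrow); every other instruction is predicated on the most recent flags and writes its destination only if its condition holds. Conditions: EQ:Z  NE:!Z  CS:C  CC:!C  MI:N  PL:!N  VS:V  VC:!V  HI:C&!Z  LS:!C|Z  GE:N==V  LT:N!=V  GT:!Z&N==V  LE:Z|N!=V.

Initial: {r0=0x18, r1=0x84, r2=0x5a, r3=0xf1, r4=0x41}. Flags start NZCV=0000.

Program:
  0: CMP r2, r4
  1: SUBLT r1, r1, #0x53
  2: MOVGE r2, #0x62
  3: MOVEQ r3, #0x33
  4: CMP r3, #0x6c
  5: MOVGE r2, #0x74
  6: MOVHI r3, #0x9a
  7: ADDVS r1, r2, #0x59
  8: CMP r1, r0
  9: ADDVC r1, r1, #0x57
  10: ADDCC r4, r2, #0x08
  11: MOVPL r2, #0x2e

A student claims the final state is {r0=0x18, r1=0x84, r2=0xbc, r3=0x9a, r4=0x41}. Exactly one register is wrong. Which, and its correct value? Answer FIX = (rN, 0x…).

0: ✓ CMP  NZCV=0010
1: · SUBLT
2: ✓ MOVGE  r2←0x62
3: · MOVEQ
4: ✓ CMP  NZCV=1010
5: · MOVGE
6: ✓ MOVHI  r3←0x9a
7: · ADDVS
8: ✓ CMP  NZCV=0011
9: · ADDVC
10: · ADDCC
11: ✓ MOVPL  r2←0x2e

FIX = (r2, 0x2e)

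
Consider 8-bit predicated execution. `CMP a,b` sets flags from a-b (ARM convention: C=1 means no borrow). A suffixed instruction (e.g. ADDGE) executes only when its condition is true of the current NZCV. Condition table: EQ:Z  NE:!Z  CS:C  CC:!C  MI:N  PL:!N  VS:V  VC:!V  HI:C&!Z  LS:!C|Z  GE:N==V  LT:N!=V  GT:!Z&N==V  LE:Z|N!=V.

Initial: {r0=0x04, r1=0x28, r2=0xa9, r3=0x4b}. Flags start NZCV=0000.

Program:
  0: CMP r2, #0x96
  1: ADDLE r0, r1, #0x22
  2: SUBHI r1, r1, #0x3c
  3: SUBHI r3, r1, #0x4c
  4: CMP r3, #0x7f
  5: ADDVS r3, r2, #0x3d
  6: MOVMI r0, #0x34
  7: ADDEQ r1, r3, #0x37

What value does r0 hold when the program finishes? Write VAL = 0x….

VAL = 0x04

0: ✓ CMP  NZCV=0010
1: · ADDLE
2: ✓ SUBHI  r1←0xec
3: ✓ SUBHI  r3←0xa0
4: ✓ CMP  NZCV=0011
5: ✓ ADDVS  r3←0xe6
6: · MOVMI
7: · ADDEQ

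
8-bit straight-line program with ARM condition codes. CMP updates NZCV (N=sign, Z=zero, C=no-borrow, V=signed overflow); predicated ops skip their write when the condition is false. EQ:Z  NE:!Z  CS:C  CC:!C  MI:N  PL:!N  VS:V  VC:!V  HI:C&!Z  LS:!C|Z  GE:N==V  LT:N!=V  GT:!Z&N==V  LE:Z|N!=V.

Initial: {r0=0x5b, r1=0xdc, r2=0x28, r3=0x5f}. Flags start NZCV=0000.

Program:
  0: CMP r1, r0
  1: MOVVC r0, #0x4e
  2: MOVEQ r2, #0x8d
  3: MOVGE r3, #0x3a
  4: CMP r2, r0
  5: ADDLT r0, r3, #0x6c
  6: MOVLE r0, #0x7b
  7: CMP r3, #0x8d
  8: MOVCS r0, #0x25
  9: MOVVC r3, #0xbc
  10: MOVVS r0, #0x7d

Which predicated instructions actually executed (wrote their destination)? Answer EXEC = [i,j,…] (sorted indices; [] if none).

EXEC = [1,5,6,10]

[0] flags=1010 → (cmp)
[1] flags=1010 VC?T → r0=0x4e
[2] flags=1010 EQ?F → skip
[3] flags=1010 GE?F → skip
[4] flags=1000 → (cmp)
[5] flags=1000 LT?T → r0=0xcb
[6] flags=1000 LE?T → r0=0x7b
[7] flags=1001 → (cmp)
[8] flags=1001 CS?F → skip
[9] flags=1001 VC?F → skip
[10] flags=1001 VS?T → r0=0x7d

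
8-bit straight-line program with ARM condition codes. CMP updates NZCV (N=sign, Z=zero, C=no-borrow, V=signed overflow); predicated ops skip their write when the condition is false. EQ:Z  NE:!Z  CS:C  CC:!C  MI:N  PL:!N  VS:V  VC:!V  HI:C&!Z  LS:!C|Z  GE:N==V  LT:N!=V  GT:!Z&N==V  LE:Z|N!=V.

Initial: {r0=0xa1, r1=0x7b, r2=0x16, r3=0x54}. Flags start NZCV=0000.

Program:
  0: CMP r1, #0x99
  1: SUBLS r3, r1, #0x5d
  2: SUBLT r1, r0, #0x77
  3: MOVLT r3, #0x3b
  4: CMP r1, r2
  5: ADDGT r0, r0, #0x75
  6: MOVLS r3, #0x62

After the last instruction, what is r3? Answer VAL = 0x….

[0] flags=1001 → (cmp)
[1] flags=1001 LS?T → r3=0x1e
[2] flags=1001 LT?F → skip
[3] flags=1001 LT?F → skip
[4] flags=0010 → (cmp)
[5] flags=0010 GT?T → r0=0x16
[6] flags=0010 LS?F → skip

VAL = 0x1e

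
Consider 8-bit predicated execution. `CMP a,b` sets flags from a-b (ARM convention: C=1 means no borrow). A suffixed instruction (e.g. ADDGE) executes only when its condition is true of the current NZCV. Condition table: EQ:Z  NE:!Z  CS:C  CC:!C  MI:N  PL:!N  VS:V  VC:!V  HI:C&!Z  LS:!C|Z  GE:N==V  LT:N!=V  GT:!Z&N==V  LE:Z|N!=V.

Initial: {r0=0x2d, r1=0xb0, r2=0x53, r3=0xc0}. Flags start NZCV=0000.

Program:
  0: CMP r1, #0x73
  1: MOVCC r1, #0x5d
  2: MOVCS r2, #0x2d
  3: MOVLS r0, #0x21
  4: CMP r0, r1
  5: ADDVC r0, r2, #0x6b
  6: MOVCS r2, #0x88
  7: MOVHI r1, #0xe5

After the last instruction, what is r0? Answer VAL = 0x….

VAL = 0x98

0: ✓ CMP  NZCV=0011
1: · MOVCC
2: ✓ MOVCS  r2←0x2d
3: · MOVLS
4: ✓ CMP  NZCV=0000
5: ✓ ADDVC  r0←0x98
6: · MOVCS
7: · MOVHI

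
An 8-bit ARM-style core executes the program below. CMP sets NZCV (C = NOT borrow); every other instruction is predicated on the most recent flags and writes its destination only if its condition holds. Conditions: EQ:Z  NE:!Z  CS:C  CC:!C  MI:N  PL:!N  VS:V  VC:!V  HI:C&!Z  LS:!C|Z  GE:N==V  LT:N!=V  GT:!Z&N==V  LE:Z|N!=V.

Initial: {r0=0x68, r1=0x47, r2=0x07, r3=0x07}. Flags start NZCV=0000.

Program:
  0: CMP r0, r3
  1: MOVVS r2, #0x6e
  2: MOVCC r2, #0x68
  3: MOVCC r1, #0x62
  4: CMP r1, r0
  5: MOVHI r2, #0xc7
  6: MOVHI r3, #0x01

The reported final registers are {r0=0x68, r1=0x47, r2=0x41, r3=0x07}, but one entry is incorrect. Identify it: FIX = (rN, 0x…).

FIX = (r2, 0x07)

[0] flags=0010 → (cmp)
[1] flags=0010 VS?F → skip
[2] flags=0010 CC?F → skip
[3] flags=0010 CC?F → skip
[4] flags=1000 → (cmp)
[5] flags=1000 HI?F → skip
[6] flags=1000 HI?F → skip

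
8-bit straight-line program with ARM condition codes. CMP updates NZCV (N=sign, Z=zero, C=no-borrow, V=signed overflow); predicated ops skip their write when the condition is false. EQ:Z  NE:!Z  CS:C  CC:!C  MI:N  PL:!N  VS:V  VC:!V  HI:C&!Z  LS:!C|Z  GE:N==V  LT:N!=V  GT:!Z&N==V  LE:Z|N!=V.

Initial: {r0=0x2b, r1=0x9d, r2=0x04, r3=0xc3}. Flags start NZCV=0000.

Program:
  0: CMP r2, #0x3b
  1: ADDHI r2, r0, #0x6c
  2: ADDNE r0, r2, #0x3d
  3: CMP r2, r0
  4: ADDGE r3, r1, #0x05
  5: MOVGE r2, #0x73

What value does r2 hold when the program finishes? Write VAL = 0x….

VAL = 0x04

[0] flags=1000 → (cmp)
[1] flags=1000 HI?F → skip
[2] flags=1000 NE?T → r0=0x41
[3] flags=1000 → (cmp)
[4] flags=1000 GE?F → skip
[5] flags=1000 GE?F → skip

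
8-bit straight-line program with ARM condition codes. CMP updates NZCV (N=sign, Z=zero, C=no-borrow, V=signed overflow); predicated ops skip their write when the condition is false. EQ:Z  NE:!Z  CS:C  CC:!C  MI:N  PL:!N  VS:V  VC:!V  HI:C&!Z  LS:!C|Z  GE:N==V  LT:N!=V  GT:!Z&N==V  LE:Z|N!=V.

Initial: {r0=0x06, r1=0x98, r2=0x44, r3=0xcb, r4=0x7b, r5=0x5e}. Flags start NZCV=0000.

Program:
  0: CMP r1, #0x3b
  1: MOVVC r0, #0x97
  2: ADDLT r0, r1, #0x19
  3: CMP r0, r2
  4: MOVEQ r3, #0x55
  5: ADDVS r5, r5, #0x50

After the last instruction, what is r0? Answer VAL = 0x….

0: ✓ CMP  NZCV=0011
1: · MOVVC
2: ✓ ADDLT  r0←0xb1
3: ✓ CMP  NZCV=0011
4: · MOVEQ
5: ✓ ADDVS  r5←0xae

VAL = 0xb1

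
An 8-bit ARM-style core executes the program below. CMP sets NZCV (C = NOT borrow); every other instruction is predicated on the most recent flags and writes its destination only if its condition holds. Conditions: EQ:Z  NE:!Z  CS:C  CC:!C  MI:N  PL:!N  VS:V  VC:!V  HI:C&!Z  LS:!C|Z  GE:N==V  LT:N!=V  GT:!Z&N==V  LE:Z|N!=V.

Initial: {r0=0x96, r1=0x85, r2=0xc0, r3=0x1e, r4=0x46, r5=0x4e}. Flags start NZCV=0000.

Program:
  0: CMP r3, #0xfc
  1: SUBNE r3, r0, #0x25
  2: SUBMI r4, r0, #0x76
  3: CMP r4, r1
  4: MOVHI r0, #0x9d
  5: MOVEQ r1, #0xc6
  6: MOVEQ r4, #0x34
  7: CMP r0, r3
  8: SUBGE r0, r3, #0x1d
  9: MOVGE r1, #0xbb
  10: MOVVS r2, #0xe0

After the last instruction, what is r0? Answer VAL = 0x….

[0] flags=0000 → (cmp)
[1] flags=0000 NE?T → r3=0x71
[2] flags=0000 MI?F → skip
[3] flags=1001 → (cmp)
[4] flags=1001 HI?F → skip
[5] flags=1001 EQ?F → skip
[6] flags=1001 EQ?F → skip
[7] flags=0011 → (cmp)
[8] flags=0011 GE?F → skip
[9] flags=0011 GE?F → skip
[10] flags=0011 VS?T → r2=0xe0

VAL = 0x96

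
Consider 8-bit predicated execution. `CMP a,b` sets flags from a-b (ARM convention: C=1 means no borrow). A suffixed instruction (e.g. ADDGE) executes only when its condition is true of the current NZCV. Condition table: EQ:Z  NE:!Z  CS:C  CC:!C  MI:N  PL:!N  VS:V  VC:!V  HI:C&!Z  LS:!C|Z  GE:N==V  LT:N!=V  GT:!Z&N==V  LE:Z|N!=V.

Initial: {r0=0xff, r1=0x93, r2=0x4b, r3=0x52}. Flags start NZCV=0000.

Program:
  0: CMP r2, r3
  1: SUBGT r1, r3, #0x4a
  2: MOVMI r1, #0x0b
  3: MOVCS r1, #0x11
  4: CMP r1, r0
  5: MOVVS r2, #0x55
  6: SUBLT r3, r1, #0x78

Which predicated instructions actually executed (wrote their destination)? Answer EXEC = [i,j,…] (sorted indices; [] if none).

0: ✓ CMP  NZCV=1000
1: · SUBGT
2: ✓ MOVMI  r1←0x0b
3: · MOVCS
4: ✓ CMP  NZCV=0000
5: · MOVVS
6: · SUBLT

EXEC = [2]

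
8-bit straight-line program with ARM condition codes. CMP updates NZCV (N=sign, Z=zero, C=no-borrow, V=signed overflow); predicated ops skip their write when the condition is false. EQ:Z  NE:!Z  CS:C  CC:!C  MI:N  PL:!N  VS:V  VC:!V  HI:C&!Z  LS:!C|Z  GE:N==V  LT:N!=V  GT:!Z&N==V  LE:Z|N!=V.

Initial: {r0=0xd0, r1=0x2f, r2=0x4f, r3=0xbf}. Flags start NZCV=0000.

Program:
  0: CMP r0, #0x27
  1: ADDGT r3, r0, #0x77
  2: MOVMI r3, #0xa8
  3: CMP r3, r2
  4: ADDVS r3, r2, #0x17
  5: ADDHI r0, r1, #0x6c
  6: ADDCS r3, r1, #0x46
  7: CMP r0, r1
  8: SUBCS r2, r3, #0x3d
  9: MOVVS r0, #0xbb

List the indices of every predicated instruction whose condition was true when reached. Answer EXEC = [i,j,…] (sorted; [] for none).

EXEC = [2,4,5,6,8,9]

0: ✓ CMP  NZCV=1010
1: · ADDGT
2: ✓ MOVMI  r3←0xa8
3: ✓ CMP  NZCV=0011
4: ✓ ADDVS  r3←0x66
5: ✓ ADDHI  r0←0x9b
6: ✓ ADDCS  r3←0x75
7: ✓ CMP  NZCV=0011
8: ✓ SUBCS  r2←0x38
9: ✓ MOVVS  r0←0xbb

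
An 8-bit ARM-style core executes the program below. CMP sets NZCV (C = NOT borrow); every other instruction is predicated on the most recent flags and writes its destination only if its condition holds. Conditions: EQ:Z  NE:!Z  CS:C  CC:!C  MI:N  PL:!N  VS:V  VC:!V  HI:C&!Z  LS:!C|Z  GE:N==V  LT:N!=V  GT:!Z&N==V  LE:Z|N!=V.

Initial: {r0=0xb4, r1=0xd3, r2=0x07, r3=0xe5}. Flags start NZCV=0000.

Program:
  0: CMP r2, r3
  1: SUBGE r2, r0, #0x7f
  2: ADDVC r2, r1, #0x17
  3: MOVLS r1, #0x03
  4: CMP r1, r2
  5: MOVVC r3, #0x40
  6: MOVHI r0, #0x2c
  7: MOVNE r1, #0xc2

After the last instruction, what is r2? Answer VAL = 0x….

[0] flags=0000 → (cmp)
[1] flags=0000 GE?T → r2=0x35
[2] flags=0000 VC?T → r2=0xea
[3] flags=0000 LS?T → r1=0x03
[4] flags=0000 → (cmp)
[5] flags=0000 VC?T → r3=0x40
[6] flags=0000 HI?F → skip
[7] flags=0000 NE?T → r1=0xc2

VAL = 0xea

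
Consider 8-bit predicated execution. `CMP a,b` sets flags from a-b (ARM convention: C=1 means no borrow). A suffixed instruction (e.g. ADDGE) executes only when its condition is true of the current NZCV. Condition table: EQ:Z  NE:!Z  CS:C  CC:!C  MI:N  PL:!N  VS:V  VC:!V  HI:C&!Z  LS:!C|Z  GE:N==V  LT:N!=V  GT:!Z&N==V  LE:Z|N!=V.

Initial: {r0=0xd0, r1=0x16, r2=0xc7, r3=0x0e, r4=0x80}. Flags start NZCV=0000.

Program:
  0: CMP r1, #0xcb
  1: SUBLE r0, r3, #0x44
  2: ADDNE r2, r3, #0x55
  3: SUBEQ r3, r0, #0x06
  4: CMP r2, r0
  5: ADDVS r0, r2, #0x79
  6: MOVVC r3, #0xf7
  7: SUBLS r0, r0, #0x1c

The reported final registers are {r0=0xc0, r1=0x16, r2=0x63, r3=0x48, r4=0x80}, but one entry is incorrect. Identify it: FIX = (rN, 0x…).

FIX = (r3, 0x0e)

0: ✓ CMP  NZCV=0000
1: · SUBLE
2: ✓ ADDNE  r2←0x63
3: · SUBEQ
4: ✓ CMP  NZCV=1001
5: ✓ ADDVS  r0←0xdc
6: · MOVVC
7: ✓ SUBLS  r0←0xc0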